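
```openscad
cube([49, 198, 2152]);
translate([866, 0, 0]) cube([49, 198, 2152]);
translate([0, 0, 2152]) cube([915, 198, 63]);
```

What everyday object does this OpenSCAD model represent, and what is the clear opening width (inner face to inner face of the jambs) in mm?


A door frame. The clear opening width is 817 mm.

Two 2152 mm tall posts with a header on top — a door frame. The left jamb is 49 mm wide at x = 0; the right jamb starts at x = 866. The clear opening is 866 − 49 = 817 mm.


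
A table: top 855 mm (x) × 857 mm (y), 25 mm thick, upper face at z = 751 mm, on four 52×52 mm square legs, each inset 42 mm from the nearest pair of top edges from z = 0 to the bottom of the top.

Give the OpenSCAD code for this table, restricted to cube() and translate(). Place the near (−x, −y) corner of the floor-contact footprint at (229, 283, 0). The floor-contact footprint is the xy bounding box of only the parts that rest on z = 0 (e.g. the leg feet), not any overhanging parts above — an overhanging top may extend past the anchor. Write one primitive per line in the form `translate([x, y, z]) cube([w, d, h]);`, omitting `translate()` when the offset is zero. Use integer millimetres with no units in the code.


translate([187, 241, 726]) cube([855, 857, 25]);
translate([229, 283, 0]) cube([52, 52, 726]);
translate([948, 283, 0]) cube([52, 52, 726]);
translate([229, 1004, 0]) cube([52, 52, 726]);
translate([948, 1004, 0]) cube([52, 52, 726]);


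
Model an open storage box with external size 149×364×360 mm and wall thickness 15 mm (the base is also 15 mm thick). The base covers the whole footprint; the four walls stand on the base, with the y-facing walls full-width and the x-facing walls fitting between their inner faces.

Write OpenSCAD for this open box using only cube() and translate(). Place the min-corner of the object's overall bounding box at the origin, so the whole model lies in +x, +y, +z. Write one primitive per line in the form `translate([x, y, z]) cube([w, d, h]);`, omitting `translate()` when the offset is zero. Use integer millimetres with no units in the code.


cube([149, 364, 15]);
translate([0, 0, 15]) cube([149, 15, 345]);
translate([0, 349, 15]) cube([149, 15, 345]);
translate([0, 15, 15]) cube([15, 334, 345]);
translate([134, 15, 15]) cube([15, 334, 345]);


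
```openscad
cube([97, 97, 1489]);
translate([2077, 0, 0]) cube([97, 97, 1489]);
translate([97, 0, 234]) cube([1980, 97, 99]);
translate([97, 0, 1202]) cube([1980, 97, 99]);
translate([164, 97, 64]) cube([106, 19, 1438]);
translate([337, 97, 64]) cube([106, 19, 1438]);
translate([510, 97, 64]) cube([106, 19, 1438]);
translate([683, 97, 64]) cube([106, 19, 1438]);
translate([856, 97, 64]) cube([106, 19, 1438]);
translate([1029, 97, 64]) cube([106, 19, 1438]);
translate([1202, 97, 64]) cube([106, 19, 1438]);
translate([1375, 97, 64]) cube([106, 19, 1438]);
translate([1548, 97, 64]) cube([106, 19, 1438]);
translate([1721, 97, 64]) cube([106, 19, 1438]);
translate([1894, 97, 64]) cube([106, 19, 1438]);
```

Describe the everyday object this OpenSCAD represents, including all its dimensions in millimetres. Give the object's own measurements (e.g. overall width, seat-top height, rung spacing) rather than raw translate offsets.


A fence section. Two 97×97 mm posts, 1489 mm tall, stand on the floor with a clear span of 1980 mm between their inner faces. Two horizontal rails of 97×99 mm section span the gap between the posts with their undersides at z = 234 mm and z = 1202 mm, flush with the posts' −y face. 11 pickets, each 106 mm wide, 19 mm thick and 1438 mm tall, are fixed to the +y face of the rails with their bottoms at z = 64 mm, spaced across the span with a 67 mm gap after the −x post and between neighbouring pickets, with 77 mm left before the +x post.


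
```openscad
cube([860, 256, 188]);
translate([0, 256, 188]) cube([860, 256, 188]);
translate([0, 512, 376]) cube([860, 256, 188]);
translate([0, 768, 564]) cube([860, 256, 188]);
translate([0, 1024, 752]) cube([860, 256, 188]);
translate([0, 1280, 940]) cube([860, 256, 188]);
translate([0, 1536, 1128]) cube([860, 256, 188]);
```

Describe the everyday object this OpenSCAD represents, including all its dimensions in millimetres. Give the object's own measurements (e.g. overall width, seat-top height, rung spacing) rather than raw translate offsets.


A straight staircase of 7 solid steps. Each step is 860 mm wide (x), 256 mm deep (y, the going) and 188 mm tall (the rise). The first step rests on the floor; each subsequent step sits one going further in +y and one rise higher in +z, directly behind and above the previous step with no overlap.


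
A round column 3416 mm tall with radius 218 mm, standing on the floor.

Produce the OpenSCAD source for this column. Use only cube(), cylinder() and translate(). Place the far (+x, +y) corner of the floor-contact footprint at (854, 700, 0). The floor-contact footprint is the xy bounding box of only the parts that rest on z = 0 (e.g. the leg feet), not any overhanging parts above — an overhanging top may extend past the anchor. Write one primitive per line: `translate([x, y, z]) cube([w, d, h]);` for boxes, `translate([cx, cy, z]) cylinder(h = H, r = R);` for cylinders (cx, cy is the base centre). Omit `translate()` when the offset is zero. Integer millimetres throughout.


translate([636, 482, 0]) cylinder(h = 3416, r = 218);


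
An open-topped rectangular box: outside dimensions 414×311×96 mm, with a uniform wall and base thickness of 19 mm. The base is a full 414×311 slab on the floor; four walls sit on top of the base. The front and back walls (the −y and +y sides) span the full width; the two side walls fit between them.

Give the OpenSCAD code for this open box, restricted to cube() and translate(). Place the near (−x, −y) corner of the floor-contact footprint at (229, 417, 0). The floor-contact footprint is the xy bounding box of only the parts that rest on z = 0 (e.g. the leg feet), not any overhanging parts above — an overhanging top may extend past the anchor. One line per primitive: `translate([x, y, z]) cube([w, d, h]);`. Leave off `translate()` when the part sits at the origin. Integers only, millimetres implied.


translate([229, 417, 0]) cube([414, 311, 19]);
translate([229, 417, 19]) cube([414, 19, 77]);
translate([229, 709, 19]) cube([414, 19, 77]);
translate([229, 436, 19]) cube([19, 273, 77]);
translate([624, 436, 19]) cube([19, 273, 77]);


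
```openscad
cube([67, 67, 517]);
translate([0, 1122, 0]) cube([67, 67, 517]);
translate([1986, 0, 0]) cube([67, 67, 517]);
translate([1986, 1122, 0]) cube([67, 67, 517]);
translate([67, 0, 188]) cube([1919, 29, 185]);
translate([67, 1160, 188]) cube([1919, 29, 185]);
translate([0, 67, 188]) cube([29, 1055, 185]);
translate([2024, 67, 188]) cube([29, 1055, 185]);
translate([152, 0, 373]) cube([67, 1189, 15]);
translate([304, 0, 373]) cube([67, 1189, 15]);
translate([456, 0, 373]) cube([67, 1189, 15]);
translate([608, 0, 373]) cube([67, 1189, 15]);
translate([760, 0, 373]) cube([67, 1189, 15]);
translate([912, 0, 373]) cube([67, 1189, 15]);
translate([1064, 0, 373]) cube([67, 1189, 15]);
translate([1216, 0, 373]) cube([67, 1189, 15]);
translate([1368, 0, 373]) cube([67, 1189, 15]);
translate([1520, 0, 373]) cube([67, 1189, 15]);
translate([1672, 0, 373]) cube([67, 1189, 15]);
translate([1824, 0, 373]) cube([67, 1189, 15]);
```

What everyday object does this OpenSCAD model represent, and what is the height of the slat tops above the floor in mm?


A bed frame. The slat-top height is 388 mm.

Four posts, four rails, and a row of slats — a bed frame. Slats sit on the rails at z = 188 + 185 = 373; with slat thickness 15, the top is 388 mm.


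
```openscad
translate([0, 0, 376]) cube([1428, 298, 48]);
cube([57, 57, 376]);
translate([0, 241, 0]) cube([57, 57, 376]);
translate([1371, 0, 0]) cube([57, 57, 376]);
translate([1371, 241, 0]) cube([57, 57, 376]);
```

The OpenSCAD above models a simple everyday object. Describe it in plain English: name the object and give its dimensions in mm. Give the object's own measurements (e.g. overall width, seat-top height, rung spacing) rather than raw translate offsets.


A bench: a 1428×298 mm seat slab, 48 mm thick, top at z = 424 mm, on four 57×57 mm square legs flush with the seat corners and standing on z = 0.


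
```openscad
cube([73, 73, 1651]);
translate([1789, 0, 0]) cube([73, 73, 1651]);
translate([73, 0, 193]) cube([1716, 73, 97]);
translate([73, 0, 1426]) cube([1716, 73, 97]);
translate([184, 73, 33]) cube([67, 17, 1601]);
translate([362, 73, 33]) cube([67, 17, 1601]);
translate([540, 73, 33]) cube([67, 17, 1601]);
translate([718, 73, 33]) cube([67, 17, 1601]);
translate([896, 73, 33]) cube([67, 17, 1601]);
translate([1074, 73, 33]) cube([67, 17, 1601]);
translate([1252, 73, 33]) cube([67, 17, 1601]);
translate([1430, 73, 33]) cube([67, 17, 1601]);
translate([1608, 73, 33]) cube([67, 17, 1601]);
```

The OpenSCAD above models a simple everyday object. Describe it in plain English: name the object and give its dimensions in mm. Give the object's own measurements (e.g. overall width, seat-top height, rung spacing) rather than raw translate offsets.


A fence section. Two 73×73 mm posts, 1651 mm tall, stand on the floor with a clear span of 1716 mm between their inner faces. Two horizontal rails of 73×97 mm section span the gap between the posts with their undersides at z = 193 mm and z = 1426 mm, flush with the posts' −y face. 9 pickets, each 67 mm wide, 17 mm thick and 1601 mm tall, are fixed to the +y face of the rails with their bottoms at z = 33 mm, spaced across the span with a 111 mm gap after the −x post and between neighbouring pickets, with 114 mm left before the +x post.


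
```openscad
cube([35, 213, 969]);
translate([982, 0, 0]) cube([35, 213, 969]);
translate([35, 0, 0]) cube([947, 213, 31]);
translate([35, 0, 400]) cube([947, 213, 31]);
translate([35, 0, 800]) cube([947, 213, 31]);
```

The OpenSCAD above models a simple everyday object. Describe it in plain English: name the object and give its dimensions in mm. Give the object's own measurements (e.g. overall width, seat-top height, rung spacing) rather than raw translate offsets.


An open bookshelf. Two side panels, each 35 mm thick, 213 mm deep and 969 mm tall, stand 1017 mm apart (outside-to-outside). Between them sit 3 shelves, each 31 mm thick and 213 mm deep, spanning the full gap between the sides. The bottom shelf rests on the floor (its underside at z = 0) and the clear gap between one shelf's top and the next shelf's underside is 369 mm.


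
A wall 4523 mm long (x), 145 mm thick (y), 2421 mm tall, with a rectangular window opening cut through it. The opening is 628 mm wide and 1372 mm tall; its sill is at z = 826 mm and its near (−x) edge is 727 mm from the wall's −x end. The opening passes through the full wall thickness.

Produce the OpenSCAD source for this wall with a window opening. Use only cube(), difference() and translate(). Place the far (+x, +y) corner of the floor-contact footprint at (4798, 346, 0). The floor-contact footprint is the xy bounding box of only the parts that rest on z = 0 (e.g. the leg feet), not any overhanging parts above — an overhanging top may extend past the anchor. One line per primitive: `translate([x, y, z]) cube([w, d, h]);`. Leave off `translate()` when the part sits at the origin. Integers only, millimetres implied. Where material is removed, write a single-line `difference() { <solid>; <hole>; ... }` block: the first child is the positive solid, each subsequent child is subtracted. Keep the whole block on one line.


difference() { translate([275, 201, 0]) cube([4523, 145, 2421]); translate([1002, 201, 826]) cube([628, 145, 1372]); }


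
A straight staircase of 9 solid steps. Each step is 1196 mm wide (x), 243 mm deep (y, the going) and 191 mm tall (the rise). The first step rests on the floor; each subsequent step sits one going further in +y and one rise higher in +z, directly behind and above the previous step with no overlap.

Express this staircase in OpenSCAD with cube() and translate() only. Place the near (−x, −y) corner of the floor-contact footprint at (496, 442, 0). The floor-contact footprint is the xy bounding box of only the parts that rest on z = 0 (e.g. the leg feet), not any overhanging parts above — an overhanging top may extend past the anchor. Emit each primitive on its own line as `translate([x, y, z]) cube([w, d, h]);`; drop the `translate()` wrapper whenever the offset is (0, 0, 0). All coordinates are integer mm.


translate([496, 442, 0]) cube([1196, 243, 191]);
translate([496, 685, 191]) cube([1196, 243, 191]);
translate([496, 928, 382]) cube([1196, 243, 191]);
translate([496, 1171, 573]) cube([1196, 243, 191]);
translate([496, 1414, 764]) cube([1196, 243, 191]);
translate([496, 1657, 955]) cube([1196, 243, 191]);
translate([496, 1900, 1146]) cube([1196, 243, 191]);
translate([496, 2143, 1337]) cube([1196, 243, 191]);
translate([496, 2386, 1528]) cube([1196, 243, 191]);


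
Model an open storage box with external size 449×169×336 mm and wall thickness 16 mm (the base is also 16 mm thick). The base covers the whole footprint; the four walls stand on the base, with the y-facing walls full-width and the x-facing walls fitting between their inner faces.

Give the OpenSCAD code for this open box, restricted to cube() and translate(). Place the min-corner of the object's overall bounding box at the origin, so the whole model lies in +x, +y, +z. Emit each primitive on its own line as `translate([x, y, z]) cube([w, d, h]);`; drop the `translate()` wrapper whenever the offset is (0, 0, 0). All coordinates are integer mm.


cube([449, 169, 16]);
translate([0, 0, 16]) cube([449, 16, 320]);
translate([0, 153, 16]) cube([449, 16, 320]);
translate([0, 16, 16]) cube([16, 137, 320]);
translate([433, 16, 16]) cube([16, 137, 320]);


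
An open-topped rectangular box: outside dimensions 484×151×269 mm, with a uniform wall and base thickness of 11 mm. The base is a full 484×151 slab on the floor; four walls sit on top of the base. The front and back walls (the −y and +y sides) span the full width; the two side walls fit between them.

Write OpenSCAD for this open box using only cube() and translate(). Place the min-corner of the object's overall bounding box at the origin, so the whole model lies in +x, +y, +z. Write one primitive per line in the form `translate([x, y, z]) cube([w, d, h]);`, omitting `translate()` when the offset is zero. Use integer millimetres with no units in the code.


cube([484, 151, 11]);
translate([0, 0, 11]) cube([484, 11, 258]);
translate([0, 140, 11]) cube([484, 11, 258]);
translate([0, 11, 11]) cube([11, 129, 258]);
translate([473, 11, 11]) cube([11, 129, 258]);


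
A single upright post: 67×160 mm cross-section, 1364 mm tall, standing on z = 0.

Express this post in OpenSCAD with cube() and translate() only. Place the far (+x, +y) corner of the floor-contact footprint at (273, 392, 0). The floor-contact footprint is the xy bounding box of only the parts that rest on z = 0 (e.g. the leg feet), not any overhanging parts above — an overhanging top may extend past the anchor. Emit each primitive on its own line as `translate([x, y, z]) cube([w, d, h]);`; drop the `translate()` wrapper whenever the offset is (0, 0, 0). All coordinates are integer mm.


translate([206, 232, 0]) cube([67, 160, 1364]);


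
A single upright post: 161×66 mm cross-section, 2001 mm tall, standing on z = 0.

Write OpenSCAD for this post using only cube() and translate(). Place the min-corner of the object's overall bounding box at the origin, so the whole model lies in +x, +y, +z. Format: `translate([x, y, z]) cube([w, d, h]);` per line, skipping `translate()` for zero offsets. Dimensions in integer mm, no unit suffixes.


cube([161, 66, 2001]);


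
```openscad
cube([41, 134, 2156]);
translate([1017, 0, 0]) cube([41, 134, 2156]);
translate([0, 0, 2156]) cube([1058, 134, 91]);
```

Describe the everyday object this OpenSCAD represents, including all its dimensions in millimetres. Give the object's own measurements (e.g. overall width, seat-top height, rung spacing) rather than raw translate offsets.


A door frame. The clear opening is 976 mm wide and 2156 mm high. Two 41 mm wide jambs, 134 mm deep, stand either side of the opening from the floor to the top of the opening. A 91 mm thick head sits across the top of both jambs, spanning the full outside width of the frame.


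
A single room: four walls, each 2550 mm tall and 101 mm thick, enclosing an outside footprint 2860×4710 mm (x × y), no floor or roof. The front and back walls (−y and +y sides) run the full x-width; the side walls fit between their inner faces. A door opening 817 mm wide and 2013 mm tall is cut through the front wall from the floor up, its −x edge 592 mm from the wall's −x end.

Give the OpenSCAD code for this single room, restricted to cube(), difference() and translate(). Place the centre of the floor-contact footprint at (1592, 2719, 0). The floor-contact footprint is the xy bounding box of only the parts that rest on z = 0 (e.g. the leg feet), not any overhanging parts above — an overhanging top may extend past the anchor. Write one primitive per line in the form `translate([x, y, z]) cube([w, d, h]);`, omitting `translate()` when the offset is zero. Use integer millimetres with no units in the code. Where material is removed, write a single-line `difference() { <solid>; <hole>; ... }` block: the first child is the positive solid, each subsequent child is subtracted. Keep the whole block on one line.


difference() { translate([162, 364, 0]) cube([2860, 101, 2550]); translate([754, 364, 0]) cube([817, 101, 2013]); }
translate([162, 4973, 0]) cube([2860, 101, 2550]);
translate([162, 465, 0]) cube([101, 4508, 2550]);
translate([2921, 465, 0]) cube([101, 4508, 2550]);


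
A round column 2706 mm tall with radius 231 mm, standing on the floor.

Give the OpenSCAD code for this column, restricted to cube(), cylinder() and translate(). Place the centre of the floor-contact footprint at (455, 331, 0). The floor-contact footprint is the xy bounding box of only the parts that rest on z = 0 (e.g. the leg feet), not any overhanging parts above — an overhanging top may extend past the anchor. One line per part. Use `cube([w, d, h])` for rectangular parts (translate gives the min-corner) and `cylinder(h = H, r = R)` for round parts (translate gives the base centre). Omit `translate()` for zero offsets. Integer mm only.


translate([455, 331, 0]) cylinder(h = 2706, r = 231);


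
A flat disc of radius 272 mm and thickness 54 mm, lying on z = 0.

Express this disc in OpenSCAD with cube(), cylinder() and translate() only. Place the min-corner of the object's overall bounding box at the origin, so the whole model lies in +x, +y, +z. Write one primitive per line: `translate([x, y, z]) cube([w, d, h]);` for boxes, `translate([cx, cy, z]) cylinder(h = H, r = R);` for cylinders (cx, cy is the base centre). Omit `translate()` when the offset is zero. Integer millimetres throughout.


translate([272, 272, 0]) cylinder(h = 54, r = 272);


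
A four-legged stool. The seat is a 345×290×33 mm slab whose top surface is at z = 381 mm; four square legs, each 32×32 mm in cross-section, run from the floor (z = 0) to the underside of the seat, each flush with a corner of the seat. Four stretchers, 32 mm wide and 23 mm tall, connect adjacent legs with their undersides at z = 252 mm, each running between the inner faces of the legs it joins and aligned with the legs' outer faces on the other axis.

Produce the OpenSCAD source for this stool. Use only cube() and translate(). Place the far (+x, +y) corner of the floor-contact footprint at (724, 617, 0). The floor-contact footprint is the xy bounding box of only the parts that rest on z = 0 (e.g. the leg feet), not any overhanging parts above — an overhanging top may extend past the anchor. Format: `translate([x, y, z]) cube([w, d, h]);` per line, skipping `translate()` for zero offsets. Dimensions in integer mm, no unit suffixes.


// leg_h = 381 - 33 = 348
// stretcher span = 345 - 2*32 = 281
translate([379, 327, 348]) cube([345, 290, 33]);
translate([379, 327, 0]) cube([32, 32, 348]);
translate([692, 327, 0]) cube([32, 32, 348]);
translate([379, 585, 0]) cube([32, 32, 348]);
translate([692, 585, 0]) cube([32, 32, 348]);
translate([411, 327, 252]) cube([281, 32, 23]);
translate([411, 585, 252]) cube([281, 32, 23]);
translate([379, 359, 252]) cube([32, 226, 23]);
translate([692, 359, 252]) cube([32, 226, 23]);


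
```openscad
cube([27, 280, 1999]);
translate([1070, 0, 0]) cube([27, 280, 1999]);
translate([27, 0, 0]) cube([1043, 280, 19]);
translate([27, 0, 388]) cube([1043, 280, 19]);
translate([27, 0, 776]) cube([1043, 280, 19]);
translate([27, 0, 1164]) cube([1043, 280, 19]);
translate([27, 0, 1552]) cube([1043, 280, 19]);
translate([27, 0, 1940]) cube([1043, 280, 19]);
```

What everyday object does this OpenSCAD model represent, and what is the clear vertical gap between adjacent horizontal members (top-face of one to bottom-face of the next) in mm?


A bookshelf. The clear shelf gap is 369 mm.

Two tall side panels with 6 horizontal boards between them — a bookshelf. The first two shelf undersides are at z = 0 and z = 388; with shelf thickness 19, the clear gap is 388 − 0 − 19 = 369 mm.


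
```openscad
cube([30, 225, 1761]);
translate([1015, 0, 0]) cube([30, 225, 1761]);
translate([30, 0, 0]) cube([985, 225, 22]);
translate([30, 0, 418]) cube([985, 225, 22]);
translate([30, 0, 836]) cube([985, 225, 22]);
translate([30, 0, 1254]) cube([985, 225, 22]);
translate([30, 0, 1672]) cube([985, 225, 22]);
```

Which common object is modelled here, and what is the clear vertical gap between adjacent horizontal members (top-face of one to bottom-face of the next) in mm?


A bookshelf. The clear shelf gap is 396 mm.

Two tall side panels with 5 horizontal boards between them — a bookshelf. The first two shelf undersides are at z = 0 and z = 418; with shelf thickness 22, the clear gap is 418 − 0 − 22 = 396 mm.


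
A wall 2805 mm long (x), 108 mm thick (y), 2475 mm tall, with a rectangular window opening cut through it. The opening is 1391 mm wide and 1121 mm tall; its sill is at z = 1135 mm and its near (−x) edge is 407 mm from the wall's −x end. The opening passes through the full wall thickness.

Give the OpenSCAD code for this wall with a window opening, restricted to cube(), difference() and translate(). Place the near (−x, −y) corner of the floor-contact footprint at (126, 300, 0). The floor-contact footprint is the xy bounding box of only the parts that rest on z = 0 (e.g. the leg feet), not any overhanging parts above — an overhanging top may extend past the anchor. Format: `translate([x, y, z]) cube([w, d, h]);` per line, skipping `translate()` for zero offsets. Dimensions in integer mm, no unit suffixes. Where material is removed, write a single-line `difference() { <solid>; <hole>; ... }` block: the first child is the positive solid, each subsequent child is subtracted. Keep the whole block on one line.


difference() { translate([126, 300, 0]) cube([2805, 108, 2475]); translate([533, 300, 1135]) cube([1391, 108, 1121]); }


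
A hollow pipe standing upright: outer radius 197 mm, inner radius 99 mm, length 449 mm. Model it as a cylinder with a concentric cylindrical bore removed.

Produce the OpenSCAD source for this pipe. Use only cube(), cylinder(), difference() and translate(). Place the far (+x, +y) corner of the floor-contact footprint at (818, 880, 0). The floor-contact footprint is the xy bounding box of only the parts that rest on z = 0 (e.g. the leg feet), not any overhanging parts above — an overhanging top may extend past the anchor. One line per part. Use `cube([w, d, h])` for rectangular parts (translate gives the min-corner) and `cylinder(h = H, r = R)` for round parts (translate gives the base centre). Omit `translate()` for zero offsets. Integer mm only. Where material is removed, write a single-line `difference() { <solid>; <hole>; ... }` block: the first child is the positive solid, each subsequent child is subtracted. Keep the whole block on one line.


difference() { translate([621, 683, 0]) cylinder(h = 449, r = 197); translate([621, 683, 0]) cylinder(h = 449, r = 99); }


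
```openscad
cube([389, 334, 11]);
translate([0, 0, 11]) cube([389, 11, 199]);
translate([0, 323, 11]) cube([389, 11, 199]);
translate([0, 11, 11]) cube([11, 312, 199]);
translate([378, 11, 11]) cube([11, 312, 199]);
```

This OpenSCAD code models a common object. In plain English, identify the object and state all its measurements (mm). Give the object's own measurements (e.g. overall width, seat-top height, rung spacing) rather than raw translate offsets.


An open-topped rectangular box: outside dimensions 389×334×210 mm, with a uniform wall and base thickness of 11 mm. The base is a full 389×334 slab on the floor; four walls sit on top of the base. The front and back walls (the −y and +y sides) span the full width; the two side walls fit between them.


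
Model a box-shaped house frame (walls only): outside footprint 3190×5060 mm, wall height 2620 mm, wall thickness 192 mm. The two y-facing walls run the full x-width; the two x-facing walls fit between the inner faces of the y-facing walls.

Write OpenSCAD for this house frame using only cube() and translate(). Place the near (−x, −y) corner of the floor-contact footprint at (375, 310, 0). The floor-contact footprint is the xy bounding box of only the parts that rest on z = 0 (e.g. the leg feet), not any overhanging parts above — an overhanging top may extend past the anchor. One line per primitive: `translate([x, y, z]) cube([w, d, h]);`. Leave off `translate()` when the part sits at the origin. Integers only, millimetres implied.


translate([375, 310, 0]) cube([3190, 192, 2620]);
translate([375, 5178, 0]) cube([3190, 192, 2620]);
translate([375, 502, 0]) cube([192, 4676, 2620]);
translate([3373, 502, 0]) cube([192, 4676, 2620]);


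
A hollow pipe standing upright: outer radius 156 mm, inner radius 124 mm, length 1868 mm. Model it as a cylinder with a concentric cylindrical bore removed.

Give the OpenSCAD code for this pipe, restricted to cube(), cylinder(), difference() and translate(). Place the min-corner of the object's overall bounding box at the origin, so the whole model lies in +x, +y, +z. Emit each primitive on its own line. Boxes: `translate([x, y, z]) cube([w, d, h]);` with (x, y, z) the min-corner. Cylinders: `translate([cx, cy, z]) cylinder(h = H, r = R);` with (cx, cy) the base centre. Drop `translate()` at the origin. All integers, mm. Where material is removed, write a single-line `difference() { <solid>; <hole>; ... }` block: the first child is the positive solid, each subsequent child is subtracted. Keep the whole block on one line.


difference() { translate([156, 156, 0]) cylinder(h = 1868, r = 156); translate([156, 156, 0]) cylinder(h = 1868, r = 124); }


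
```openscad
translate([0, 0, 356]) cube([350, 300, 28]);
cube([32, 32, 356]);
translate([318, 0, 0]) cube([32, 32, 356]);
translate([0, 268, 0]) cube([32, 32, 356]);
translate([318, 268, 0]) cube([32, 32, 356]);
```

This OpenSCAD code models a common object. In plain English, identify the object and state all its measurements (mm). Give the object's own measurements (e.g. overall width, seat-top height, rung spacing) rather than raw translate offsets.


A four-legged stool. The seat is a 350×300×28 mm slab whose top surface is at z = 384 mm; four square legs, each 32×32 mm in cross-section, run from the floor (z = 0) to the underside of the seat, each flush with a corner of the seat.


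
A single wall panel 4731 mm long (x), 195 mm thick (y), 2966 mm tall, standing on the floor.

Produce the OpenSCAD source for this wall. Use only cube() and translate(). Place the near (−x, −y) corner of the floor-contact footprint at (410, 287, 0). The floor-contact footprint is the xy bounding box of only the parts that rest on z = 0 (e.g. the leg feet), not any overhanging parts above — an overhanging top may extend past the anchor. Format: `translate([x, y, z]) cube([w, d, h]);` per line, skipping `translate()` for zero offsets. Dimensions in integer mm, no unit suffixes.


translate([410, 287, 0]) cube([4731, 195, 2966]);


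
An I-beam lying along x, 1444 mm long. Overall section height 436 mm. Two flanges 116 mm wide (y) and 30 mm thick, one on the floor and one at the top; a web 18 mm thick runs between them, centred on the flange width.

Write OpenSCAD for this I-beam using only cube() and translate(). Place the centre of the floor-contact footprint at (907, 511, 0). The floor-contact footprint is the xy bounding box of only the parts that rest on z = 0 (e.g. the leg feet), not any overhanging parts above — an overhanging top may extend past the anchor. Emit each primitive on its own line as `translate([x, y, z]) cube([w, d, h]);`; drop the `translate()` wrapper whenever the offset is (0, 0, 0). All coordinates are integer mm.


translate([185, 453, 0]) cube([1444, 116, 30]);
translate([185, 502, 30]) cube([1444, 18, 376]);
translate([185, 453, 406]) cube([1444, 116, 30]);


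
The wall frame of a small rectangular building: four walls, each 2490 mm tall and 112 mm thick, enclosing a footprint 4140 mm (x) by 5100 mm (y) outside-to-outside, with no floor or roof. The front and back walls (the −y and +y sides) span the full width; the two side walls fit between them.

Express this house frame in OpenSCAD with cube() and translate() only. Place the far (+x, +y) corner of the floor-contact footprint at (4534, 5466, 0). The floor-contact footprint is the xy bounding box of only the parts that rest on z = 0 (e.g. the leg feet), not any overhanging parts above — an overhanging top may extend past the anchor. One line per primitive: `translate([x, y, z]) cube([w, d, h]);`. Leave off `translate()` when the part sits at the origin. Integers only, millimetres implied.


translate([394, 366, 0]) cube([4140, 112, 2490]);
translate([394, 5354, 0]) cube([4140, 112, 2490]);
translate([394, 478, 0]) cube([112, 4876, 2490]);
translate([4422, 478, 0]) cube([112, 4876, 2490]);


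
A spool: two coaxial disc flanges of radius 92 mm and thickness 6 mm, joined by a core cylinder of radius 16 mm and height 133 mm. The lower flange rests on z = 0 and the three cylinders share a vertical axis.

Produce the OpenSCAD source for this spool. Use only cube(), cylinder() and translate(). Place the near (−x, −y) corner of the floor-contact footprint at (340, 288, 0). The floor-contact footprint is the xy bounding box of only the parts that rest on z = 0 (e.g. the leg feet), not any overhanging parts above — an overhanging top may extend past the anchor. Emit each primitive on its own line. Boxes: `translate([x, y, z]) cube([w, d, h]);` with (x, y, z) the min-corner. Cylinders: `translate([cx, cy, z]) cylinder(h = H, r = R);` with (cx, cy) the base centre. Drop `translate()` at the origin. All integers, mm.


translate([432, 380, 0]) cylinder(h = 6, r = 92);
translate([432, 380, 6]) cylinder(h = 133, r = 16);
translate([432, 380, 139]) cylinder(h = 6, r = 92);


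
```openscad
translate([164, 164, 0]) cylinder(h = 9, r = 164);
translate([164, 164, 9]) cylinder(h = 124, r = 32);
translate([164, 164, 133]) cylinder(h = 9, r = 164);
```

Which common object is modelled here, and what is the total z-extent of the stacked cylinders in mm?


A spool. The overall height is 142 mm.

Three coaxial cylinders, large–small–large — a spool. Two 9 mm flanges and a 124 mm core give 9 + 124 + 9 = 142 mm.


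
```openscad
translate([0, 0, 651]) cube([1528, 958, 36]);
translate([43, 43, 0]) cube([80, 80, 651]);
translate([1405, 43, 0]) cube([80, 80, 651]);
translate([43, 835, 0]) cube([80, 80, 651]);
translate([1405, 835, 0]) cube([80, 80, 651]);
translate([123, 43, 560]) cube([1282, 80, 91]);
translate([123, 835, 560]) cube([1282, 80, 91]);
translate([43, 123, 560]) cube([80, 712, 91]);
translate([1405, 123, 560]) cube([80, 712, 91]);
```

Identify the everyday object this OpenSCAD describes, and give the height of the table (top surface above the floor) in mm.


A table. The table height is 687 mm.

A 1528×958×36 slab sits at z = 651 on four 80 mm square posts — a table. The top surface is at 651 + 36 = 687 mm.


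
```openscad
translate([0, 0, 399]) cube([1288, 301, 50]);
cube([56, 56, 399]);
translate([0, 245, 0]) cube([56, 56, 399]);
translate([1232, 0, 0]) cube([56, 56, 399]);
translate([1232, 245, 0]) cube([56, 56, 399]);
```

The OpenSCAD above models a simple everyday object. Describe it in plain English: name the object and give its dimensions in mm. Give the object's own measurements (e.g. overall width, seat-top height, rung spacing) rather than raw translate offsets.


A long wooden bench with a 1288 mm (x) × 301 mm (y) seat, 50 mm thick, its top surface 449 mm above the floor. Four 56 mm square legs at the seat corners, flush with the edges, run from z = 0 to the seat underside.


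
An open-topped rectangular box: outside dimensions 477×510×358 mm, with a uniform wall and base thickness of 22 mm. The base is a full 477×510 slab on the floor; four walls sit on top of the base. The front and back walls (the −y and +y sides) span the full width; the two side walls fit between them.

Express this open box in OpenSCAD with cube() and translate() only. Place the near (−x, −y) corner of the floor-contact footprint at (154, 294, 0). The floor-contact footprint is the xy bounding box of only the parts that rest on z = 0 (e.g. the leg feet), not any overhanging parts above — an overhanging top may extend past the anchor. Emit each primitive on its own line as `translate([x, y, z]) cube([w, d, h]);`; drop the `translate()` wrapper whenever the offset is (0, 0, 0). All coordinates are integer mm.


translate([154, 294, 0]) cube([477, 510, 22]);
translate([154, 294, 22]) cube([477, 22, 336]);
translate([154, 782, 22]) cube([477, 22, 336]);
translate([154, 316, 22]) cube([22, 466, 336]);
translate([609, 316, 22]) cube([22, 466, 336]);


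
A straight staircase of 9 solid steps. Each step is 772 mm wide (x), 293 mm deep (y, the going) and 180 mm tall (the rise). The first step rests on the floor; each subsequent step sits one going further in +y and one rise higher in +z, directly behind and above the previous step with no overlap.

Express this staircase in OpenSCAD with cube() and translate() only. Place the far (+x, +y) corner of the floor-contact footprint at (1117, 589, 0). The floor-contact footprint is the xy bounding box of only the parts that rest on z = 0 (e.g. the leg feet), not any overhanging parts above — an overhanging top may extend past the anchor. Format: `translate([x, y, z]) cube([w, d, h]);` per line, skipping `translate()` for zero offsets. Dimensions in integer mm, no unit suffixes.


translate([345, 296, 0]) cube([772, 293, 180]);
translate([345, 589, 180]) cube([772, 293, 180]);
translate([345, 882, 360]) cube([772, 293, 180]);
translate([345, 1175, 540]) cube([772, 293, 180]);
translate([345, 1468, 720]) cube([772, 293, 180]);
translate([345, 1761, 900]) cube([772, 293, 180]);
translate([345, 2054, 1080]) cube([772, 293, 180]);
translate([345, 2347, 1260]) cube([772, 293, 180]);
translate([345, 2640, 1440]) cube([772, 293, 180]);


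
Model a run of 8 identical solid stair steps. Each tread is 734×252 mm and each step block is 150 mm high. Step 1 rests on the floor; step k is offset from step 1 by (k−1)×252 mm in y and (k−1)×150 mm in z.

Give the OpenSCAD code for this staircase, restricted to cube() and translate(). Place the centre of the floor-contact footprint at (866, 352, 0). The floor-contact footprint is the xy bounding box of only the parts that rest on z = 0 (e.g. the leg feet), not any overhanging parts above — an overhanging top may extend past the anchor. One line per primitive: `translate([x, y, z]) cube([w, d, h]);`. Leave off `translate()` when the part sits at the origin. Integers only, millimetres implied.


translate([499, 226, 0]) cube([734, 252, 150]);
translate([499, 478, 150]) cube([734, 252, 150]);
translate([499, 730, 300]) cube([734, 252, 150]);
translate([499, 982, 450]) cube([734, 252, 150]);
translate([499, 1234, 600]) cube([734, 252, 150]);
translate([499, 1486, 750]) cube([734, 252, 150]);
translate([499, 1738, 900]) cube([734, 252, 150]);
translate([499, 1990, 1050]) cube([734, 252, 150]);


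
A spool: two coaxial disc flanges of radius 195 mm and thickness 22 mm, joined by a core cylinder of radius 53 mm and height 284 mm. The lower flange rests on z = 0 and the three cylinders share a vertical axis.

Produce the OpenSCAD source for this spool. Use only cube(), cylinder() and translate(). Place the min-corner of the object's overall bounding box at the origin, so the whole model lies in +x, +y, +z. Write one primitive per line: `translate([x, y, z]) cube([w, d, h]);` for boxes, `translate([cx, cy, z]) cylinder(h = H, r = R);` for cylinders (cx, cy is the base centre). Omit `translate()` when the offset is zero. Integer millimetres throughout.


translate([195, 195, 0]) cylinder(h = 22, r = 195);
translate([195, 195, 22]) cylinder(h = 284, r = 53);
translate([195, 195, 306]) cylinder(h = 22, r = 195);


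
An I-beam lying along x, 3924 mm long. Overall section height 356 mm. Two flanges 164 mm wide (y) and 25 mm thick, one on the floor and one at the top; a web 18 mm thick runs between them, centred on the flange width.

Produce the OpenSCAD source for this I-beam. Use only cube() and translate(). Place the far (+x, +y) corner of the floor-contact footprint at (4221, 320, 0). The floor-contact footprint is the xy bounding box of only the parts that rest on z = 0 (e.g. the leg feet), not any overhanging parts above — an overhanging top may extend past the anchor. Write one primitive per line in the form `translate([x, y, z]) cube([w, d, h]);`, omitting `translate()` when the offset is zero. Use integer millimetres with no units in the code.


translate([297, 156, 0]) cube([3924, 164, 25]);
translate([297, 229, 25]) cube([3924, 18, 306]);
translate([297, 156, 331]) cube([3924, 164, 25]);


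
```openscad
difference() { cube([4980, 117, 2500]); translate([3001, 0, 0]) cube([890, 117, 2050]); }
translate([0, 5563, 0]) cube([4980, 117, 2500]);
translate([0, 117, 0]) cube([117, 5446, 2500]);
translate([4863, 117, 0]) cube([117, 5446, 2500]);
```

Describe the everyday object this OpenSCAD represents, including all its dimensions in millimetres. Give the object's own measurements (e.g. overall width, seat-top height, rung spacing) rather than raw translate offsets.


A single room: four walls, each 2500 mm tall and 117 mm thick, enclosing an outside footprint 4980×5680 mm (x × y), no floor or roof. The front and back walls (−y and +y sides) run the full x-width; the side walls fit between their inner faces. A door opening 890 mm wide and 2050 mm tall is cut through the front wall from the floor up, its −x edge 3001 mm from the wall's −x end.


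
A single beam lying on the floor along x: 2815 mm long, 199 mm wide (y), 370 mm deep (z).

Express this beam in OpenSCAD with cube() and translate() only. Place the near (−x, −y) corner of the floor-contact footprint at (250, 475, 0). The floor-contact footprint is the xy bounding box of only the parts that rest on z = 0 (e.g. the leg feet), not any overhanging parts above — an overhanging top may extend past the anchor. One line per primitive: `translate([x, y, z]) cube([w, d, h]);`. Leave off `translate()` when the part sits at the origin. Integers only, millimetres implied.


translate([250, 475, 0]) cube([2815, 199, 370]);


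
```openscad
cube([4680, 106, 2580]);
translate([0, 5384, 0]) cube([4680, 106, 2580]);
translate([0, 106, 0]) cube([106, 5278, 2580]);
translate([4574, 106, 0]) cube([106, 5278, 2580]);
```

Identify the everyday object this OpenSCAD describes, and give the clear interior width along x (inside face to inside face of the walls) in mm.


A house (or room) frame. The interior width is 4468 mm.

Four 2580 mm walls enclosing a rectangle with no floor or roof — a room or house frame. Outside width is 4680 mm and wall thickness is 106 mm, so the interior width is 4680 − 2 × 106 = 4468 mm.
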